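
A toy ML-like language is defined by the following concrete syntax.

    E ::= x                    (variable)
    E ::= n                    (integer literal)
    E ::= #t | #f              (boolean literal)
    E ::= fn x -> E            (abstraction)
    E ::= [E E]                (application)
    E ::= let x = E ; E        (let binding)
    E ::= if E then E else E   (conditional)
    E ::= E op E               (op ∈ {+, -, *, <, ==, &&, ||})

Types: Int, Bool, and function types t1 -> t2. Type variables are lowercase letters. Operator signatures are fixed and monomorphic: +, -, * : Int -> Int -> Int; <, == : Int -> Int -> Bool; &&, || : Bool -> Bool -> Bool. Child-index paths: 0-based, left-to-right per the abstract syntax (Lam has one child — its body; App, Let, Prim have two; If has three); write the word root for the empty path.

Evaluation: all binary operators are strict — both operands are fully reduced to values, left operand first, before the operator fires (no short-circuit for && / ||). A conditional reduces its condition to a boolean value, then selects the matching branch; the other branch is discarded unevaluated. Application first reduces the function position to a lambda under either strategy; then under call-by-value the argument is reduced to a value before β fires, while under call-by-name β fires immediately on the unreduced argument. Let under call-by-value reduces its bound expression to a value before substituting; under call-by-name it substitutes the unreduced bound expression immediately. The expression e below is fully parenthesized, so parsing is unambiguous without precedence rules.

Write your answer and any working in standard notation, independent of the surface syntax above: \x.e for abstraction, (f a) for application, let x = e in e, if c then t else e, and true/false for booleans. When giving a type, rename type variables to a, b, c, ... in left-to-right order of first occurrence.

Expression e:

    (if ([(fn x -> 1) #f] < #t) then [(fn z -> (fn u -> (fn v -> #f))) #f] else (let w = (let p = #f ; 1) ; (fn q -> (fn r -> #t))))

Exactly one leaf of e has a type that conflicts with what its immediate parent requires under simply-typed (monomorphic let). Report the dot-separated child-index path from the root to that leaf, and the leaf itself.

Answer: 0.1 : true

Working:
\x._ : a -> Int
  unify a -> Int ~ Bool -> b
  unify a ~ Bool
  unify Int ~ b
_ _ : Int
  unify Int ~ Int
  unify Bool ~ Int
  FAIL: mismatch Bool ~ Int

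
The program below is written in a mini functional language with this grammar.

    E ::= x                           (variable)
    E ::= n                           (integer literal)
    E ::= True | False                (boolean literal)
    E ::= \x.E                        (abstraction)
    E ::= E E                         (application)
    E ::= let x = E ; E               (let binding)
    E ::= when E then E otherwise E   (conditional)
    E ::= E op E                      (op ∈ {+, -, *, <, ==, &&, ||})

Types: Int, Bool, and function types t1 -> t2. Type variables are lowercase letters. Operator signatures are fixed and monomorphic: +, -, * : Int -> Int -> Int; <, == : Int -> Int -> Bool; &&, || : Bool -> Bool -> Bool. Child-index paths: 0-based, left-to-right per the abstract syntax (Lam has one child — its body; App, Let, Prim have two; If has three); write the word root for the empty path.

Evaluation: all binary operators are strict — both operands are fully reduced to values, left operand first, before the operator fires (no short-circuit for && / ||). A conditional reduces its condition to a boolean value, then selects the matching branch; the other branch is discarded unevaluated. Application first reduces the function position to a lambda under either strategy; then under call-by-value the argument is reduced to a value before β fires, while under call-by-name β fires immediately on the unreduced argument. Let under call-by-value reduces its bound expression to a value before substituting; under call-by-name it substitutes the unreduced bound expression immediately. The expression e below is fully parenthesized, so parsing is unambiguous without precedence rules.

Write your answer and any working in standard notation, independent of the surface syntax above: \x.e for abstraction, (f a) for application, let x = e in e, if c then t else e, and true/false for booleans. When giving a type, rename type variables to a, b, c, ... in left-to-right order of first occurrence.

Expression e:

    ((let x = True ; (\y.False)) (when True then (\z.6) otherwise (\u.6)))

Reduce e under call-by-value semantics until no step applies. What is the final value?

Working:
step 0: ((let x = true in (\y.false)) (if true then (\z.6) else (\u.6)))
step 1: [let@0] ((\y.false) (if true then (\z.6) else (\u.6)))
step 2: [if@1] ((\y.false) (\z.6))
step 3: [beta@root] false

Answer: false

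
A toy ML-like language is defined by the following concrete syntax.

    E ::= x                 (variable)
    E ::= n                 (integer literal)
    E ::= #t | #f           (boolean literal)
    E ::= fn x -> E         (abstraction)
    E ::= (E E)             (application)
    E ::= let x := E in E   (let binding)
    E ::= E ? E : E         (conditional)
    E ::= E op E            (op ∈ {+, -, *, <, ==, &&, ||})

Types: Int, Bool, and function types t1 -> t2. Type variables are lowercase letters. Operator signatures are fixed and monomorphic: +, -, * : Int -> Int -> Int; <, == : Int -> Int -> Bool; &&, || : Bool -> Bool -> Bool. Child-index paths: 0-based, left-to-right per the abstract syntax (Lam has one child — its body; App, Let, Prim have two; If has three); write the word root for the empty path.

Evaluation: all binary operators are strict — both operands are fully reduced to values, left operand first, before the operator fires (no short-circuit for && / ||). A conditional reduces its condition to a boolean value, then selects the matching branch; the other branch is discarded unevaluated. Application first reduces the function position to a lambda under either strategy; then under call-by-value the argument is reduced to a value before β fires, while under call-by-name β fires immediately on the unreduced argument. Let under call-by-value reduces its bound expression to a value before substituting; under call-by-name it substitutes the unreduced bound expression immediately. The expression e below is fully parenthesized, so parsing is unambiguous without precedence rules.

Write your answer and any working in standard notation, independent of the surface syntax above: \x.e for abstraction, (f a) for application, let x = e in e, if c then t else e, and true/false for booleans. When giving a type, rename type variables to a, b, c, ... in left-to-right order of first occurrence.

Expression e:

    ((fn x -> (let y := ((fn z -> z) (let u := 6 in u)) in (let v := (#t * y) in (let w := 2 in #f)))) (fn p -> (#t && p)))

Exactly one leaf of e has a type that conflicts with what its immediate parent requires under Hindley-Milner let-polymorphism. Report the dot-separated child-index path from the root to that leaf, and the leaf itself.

Answer: 0.0.1.0.0 : true

Working:
z : b
\z._ : b -> b
let u : Int
u : Int
  unify b -> b ~ Int -> c
  unify b ~ Int
  unify Int ~ c
_ _ : Int
let y : Int
  unify Bool ~ Int
  FAIL: mismatch Bool ~ Int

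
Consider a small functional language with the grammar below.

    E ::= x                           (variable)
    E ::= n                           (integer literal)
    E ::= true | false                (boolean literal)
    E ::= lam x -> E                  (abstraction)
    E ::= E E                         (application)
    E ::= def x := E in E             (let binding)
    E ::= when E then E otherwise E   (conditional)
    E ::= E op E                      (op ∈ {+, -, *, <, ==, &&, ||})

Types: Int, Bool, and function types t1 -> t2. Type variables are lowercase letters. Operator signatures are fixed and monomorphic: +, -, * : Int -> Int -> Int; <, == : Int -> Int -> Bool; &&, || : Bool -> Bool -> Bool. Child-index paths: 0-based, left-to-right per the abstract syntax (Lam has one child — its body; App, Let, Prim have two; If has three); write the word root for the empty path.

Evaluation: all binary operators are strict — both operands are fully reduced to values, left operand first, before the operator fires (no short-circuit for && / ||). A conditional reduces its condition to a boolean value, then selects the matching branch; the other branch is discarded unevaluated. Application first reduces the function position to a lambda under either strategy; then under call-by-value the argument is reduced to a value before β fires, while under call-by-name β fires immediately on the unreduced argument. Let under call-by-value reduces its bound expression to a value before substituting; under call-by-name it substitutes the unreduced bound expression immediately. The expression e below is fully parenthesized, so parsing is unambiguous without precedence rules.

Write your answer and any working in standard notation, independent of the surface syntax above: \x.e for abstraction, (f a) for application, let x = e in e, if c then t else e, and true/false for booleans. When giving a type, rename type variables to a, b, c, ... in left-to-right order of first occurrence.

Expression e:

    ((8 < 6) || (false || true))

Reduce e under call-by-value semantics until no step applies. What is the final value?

Answer: true

Working:
step 0: ((8 < 6) || (false || true))
step 1: [delta@0] (false || (false || true))
step 2: [delta@1] (false || true)
step 3: [delta@root] true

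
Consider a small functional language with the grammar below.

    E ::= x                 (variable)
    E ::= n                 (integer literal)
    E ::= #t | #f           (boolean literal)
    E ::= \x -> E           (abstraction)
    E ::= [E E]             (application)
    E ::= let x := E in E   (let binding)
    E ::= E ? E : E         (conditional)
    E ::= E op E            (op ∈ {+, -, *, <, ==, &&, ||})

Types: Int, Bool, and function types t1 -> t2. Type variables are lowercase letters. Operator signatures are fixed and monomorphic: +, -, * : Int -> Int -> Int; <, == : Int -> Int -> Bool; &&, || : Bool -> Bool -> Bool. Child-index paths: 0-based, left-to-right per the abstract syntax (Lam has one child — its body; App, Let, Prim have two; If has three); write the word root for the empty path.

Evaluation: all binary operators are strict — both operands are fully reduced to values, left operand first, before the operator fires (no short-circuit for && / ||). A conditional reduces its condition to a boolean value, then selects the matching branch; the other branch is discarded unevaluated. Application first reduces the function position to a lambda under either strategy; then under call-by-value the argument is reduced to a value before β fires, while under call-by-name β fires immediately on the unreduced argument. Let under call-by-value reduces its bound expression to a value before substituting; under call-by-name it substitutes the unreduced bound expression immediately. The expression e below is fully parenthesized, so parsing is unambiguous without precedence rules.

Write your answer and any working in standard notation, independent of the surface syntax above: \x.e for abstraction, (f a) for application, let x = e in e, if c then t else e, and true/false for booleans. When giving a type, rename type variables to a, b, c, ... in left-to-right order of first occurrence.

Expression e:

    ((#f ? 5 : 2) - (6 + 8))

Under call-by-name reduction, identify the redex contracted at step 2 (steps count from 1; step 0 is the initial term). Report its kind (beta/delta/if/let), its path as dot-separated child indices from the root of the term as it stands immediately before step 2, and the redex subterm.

Trace:
step 0: ((if false then 5 else 2) - (6 + 8))
step 1: [if@0] (2 - (6 + 8))
step 2: [delta@1] (2 - 14)

Answer: delta at 1 : (6 + 8)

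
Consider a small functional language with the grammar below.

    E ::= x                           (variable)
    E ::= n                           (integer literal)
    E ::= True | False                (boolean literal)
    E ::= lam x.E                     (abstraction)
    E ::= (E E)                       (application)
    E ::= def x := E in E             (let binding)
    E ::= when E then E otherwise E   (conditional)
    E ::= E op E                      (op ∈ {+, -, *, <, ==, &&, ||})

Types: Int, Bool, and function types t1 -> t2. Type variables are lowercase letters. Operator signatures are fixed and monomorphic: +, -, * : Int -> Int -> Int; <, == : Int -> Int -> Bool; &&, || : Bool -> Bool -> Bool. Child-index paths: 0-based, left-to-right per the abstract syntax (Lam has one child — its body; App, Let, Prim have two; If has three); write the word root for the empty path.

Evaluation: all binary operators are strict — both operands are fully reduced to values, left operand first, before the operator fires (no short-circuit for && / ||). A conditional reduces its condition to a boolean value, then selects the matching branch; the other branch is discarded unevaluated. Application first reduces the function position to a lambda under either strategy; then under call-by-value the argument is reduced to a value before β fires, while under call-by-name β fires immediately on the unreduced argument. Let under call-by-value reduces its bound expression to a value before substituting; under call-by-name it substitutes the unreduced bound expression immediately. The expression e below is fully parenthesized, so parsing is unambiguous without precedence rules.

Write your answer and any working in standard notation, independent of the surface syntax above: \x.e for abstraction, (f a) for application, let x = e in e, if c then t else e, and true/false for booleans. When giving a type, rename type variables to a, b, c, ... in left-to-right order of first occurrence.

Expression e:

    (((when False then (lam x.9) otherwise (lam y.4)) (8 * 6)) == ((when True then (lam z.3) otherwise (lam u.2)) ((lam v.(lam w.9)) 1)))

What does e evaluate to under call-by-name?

Derivation:
step 0: (((if false then (\x.9) else (\y.4)) (8 * 6)) == ((if true then (\z.3) else (\u.2)) ((\v.(\w.9)) 1)))
step 1: [if@0.0] (((\y.4) (8 * 6)) == ((if true then (\z.3) else (\u.2)) ((\v.(\w.9)) 1)))
step 2: [beta@0] (4 == ((if true then (\z.3) else (\u.2)) ((\v.(\w.9)) 1)))
step 3: [if@1.0] (4 == ((\z.3) ((\v.(\w.9)) 1)))
step 4: [beta@1] (4 == 3)
step 5: [delta@root] false

Answer: false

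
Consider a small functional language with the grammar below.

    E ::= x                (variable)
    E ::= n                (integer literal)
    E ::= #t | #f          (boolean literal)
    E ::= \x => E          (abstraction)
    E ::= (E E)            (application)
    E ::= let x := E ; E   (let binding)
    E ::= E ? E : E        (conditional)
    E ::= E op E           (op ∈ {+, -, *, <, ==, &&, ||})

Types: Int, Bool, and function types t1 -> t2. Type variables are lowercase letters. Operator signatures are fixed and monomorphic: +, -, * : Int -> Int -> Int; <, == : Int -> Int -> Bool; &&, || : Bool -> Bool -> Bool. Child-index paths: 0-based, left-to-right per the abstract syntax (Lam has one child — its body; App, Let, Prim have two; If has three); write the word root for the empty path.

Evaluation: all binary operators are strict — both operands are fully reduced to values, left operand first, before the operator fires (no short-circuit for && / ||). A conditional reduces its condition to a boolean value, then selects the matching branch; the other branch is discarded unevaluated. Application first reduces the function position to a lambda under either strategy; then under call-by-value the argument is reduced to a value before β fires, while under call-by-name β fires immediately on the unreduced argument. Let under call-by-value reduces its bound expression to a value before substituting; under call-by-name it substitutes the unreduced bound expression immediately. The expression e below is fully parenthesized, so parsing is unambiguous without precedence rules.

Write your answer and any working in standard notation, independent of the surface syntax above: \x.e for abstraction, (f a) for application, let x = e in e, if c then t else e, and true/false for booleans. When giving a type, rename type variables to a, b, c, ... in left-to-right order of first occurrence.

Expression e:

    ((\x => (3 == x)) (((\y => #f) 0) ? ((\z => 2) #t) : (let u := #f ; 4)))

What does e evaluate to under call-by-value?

Answer: false

Derivation:
step 0: ((\x.(3 == x)) (if ((\y.false) 0) then ((\z.2) true) else (let u = false in 4)))
step 1: [beta@1.0] ((\x.(3 == x)) (if false then ((\z.2) true) else (let u = false in 4)))
step 2: [if@1] ((\x.(3 == x)) (let u = false in 4))
step 3: [let@1] ((\x.(3 == x)) 4)
step 4: [beta@root] (3 == 4)
step 5: [delta@root] false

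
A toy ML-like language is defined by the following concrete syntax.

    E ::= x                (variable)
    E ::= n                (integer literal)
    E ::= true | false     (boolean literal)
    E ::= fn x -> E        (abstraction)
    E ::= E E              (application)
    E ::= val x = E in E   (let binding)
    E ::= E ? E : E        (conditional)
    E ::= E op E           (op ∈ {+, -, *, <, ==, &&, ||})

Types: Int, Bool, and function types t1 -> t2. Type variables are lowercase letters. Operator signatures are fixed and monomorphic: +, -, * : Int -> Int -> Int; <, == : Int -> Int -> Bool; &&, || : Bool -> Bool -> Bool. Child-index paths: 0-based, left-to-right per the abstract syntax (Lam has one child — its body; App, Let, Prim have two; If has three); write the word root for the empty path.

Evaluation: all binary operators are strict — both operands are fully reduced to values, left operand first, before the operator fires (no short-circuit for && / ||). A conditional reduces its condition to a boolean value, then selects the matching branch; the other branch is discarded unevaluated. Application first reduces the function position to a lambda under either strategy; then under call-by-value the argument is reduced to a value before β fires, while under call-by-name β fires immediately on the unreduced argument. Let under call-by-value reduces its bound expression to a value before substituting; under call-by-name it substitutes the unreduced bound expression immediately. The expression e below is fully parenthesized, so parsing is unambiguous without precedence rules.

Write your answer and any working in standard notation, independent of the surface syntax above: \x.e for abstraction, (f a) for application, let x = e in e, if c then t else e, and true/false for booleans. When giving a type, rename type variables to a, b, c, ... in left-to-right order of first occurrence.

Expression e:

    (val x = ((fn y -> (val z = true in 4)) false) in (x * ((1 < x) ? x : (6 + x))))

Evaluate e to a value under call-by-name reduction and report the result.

Trace:
step 0: (let x = ((\y.(let z = true in 4)) false) in (x * (if (1 < x) then x else (6 + x))))
step 1: [let@root] (((\y.(let z = true in 4)) false) * (if (1 < ((\y.(let z = true in 4)) false)) then ((\y.(let z = true in 4)) false) else (6 + ((\y.(let z = true in 4)) false))))
step 2: [beta@0] ((let z = true in 4) * (if (1 < ((\y.(let z = true in 4)) false)) then ((\y.(let z = true in 4)) false) else (6 + ((\y.(let z = true in 4)) false))))
step 3: [let@0] (4 * (if (1 < ((\y.(let z = true in 4)) false)) then ((\y.(let z = true in 4)) false) else (6 + ((\y.(let z = true in 4)) false))))
step 4: [beta@1.0.1] (4 * (if (1 < (let z = true in 4)) then ((\y.(let z = true in 4)) false) else (6 + ((\y.(let z = true in 4)) false))))
step 5: [let@1.0.1] (4 * (if (1 < 4) then ((\y.(let z = true in 4)) false) else (6 + ((\y.(let z = true in 4)) false))))
step 6: [delta@1.0] (4 * (if true then ((\y.(let z = true in 4)) false) else (6 + ((\y.(let z = true in 4)) false))))
step 7: [if@1] (4 * ((\y.(let z = true in 4)) false))
step 8: [beta@1] (4 * (let z = true in 4))
step 9: [let@1] (4 * 4)
step 10: [delta@root] 16

Answer: 16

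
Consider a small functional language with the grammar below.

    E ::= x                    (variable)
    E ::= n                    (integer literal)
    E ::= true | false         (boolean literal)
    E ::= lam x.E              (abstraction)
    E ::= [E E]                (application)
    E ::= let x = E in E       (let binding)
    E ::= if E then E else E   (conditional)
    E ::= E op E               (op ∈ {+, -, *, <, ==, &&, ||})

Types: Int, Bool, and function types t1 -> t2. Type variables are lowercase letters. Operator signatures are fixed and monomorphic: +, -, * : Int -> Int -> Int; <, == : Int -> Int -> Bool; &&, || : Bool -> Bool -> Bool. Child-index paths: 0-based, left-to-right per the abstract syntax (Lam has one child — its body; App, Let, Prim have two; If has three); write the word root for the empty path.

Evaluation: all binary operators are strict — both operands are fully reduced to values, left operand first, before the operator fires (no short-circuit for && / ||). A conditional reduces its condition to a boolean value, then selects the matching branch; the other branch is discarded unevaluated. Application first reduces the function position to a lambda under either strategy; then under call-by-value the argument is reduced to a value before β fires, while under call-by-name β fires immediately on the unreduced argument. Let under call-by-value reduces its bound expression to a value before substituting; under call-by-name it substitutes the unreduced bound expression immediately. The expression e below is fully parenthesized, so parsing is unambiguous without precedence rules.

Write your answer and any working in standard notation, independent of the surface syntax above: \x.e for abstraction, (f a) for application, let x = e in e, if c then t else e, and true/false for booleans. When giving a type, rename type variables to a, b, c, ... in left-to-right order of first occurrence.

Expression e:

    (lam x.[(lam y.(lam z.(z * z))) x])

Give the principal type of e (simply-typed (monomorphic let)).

Derivation:
z : c
  unify c ~ Int
z : Int
  unify Int ~ Int
\z._ : Int -> Int
\y._ : b -> Int -> Int
x : a
  unify b -> Int -> Int ~ a -> d
  unify b ~ a
  unify Int -> Int ~ d
_ _ : Int -> Int
\x._ : a -> Int -> Int

Answer: a -> Int -> Int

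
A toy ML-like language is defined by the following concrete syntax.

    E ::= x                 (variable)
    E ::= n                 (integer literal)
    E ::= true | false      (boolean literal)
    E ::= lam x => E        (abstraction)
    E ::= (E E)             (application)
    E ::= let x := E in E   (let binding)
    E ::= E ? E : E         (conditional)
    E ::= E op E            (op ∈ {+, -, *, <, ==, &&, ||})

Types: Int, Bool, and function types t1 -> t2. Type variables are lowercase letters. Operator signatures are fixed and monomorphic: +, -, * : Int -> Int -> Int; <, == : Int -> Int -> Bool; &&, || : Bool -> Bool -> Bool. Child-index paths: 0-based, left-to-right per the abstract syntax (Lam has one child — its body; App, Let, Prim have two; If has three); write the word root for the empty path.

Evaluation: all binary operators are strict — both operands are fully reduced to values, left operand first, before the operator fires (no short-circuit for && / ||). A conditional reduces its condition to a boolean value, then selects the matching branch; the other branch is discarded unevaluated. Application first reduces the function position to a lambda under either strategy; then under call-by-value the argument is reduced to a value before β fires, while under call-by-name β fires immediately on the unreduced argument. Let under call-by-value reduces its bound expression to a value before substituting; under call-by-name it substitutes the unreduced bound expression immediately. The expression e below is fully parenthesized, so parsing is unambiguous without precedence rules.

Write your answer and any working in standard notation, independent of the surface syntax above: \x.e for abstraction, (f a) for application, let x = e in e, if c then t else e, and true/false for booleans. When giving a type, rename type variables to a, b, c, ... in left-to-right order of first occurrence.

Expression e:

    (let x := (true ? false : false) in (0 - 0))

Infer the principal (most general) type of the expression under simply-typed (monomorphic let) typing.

Answer: Int

Working:
  unify Bool ~ Bool
  unify Bool ~ Bool
let x : Bool
  unify Int ~ Int
  unify Int ~ Int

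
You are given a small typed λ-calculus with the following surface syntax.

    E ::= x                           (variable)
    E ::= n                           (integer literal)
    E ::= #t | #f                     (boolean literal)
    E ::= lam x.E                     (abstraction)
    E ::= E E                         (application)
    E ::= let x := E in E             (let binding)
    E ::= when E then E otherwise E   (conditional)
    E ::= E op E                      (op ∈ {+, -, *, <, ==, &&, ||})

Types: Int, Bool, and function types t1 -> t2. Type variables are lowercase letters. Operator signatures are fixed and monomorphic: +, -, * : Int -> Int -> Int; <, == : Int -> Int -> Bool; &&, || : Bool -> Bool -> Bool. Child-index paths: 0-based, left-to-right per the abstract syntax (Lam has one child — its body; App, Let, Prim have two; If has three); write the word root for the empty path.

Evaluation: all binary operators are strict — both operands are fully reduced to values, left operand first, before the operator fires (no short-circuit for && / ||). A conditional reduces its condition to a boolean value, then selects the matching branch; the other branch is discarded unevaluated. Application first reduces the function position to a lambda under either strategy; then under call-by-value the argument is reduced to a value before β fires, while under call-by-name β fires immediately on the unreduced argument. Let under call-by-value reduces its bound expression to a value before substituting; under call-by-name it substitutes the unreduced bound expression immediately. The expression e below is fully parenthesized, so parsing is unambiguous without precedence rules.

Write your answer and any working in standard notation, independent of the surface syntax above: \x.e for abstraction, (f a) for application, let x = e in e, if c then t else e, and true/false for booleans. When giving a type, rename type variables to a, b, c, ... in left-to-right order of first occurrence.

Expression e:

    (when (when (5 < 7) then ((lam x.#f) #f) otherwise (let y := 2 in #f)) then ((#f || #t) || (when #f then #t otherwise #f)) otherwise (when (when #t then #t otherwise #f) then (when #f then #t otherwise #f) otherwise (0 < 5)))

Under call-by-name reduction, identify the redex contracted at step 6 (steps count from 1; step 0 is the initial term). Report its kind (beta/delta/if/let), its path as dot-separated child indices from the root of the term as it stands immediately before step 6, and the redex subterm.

Working:
step 0: (if (if (5 < 7) then ((\x.false) false) else (let y = 2 in false)) then ((false || true) || (if false then true else false)) else (if (if true then true else false) then (if false then true else false) else (0 < 5)))
step 1: [delta@0.0] (if (if true then ((\x.false) false) else (let y = 2 in false)) then ((false || true) || (if false then true else false)) else (if (if true then true else false) then (if false then true else false) else (0 < 5)))
step 2: [if@0] (if ((\x.false) false) then ((false || true) || (if false then true else false)) else (if (if true then true else false) then (if false then true else false) else (0 < 5)))
step 3: [beta@0] (if false then ((false || true) || (if false then true else false)) else (if (if true then true else false) then (if false then true else false) else (0 < 5)))
step 4: [if@root] (if (if true then true else false) then (if false then true else false) else (0 < 5))
step 5: [if@0] (if true then (if false then true else false) else (0 < 5))
step 6: [if@root] (if false then true else false)

Answer: if at root : (if true then (if false then true else false) else (0 < 5))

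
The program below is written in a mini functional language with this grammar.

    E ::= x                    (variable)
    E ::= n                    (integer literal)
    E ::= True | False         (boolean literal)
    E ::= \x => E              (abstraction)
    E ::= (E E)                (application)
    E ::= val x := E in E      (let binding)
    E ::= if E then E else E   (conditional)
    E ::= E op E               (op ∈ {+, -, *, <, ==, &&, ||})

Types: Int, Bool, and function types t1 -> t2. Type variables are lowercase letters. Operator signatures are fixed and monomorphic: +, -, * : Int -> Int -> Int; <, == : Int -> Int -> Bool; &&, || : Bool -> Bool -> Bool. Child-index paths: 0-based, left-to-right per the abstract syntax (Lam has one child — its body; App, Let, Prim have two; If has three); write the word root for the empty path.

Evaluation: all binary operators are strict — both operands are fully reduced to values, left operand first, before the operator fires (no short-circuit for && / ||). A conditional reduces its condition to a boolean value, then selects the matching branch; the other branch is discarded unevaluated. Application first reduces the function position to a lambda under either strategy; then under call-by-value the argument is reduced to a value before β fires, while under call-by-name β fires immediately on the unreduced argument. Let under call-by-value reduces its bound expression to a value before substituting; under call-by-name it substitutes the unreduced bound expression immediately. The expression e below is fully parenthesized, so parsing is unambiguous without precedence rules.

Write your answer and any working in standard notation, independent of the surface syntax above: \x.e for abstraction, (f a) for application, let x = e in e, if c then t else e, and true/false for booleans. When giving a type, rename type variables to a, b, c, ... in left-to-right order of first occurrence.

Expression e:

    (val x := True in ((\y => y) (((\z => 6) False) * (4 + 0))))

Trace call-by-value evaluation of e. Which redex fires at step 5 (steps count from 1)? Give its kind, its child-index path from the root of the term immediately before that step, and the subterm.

Trace:
step 0: (let x = true in ((\y.y) (((\z.6) false) * (4 + 0))))
step 1: [let@root] ((\y.y) (((\z.6) false) * (4 + 0)))
step 2: [beta@1.0] ((\y.y) (6 * (4 + 0)))
step 3: [delta@1.1] ((\y.y) (6 * 4))
step 4: [delta@1] ((\y.y) 24)
step 5: [beta@root] 24

Answer: beta at root : ((\y.y) 24)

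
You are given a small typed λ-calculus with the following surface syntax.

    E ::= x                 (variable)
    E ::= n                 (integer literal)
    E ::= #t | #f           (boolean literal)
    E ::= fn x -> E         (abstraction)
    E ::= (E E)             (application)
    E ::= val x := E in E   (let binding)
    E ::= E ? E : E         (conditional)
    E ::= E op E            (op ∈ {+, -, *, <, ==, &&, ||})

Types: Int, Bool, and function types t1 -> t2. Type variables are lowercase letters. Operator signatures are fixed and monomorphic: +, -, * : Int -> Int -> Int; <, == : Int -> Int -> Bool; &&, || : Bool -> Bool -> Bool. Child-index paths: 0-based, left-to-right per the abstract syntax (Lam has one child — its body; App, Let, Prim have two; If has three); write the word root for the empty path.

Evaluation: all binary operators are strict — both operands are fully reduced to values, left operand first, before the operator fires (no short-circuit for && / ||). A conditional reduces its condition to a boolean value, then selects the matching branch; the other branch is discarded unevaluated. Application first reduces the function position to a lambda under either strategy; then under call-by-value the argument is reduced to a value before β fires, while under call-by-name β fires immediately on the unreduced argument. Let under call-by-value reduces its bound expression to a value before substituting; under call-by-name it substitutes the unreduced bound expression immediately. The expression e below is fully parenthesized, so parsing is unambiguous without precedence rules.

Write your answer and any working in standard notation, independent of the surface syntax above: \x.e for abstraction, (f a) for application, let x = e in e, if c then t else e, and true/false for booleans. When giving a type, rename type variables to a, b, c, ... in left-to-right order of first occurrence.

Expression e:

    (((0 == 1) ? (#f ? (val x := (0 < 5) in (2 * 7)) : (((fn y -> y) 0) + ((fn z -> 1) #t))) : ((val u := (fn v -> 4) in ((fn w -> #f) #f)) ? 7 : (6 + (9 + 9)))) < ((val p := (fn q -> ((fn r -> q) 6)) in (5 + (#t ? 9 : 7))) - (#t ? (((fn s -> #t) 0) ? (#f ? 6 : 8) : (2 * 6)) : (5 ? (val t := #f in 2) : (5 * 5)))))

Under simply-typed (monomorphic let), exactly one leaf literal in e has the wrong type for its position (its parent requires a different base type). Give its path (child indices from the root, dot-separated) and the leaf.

Trace:
  unify Int ~ Int
  unify Int ~ Int
  unify Bool ~ Bool
  unify Bool ~ Bool
  unify Int ~ Int
  unify Int ~ Int
let x : Bool
  unify Int ~ Int
  unify Int ~ Int
y : a
\y._ : a -> a
  unify a -> a ~ Int -> b
  unify a ~ Int
  unify Int ~ b
_ _ : Int
  unify Int ~ Int
\z._ : c -> Int
  unify c -> Int ~ Bool -> d
  unify c ~ Bool
  unify Int ~ d
_ _ : Int
  unify Int ~ Int
  unify Int ~ Int
\v._ : e -> Int
let u : e -> Int
\w._ : f -> Bool
  unify f -> Bool ~ Bool -> g
  unify f ~ Bool
  unify Bool ~ g
_ _ : Bool
  unify Bool ~ Bool
  unify Int ~ Int
  unify Int ~ Int
  unify Int ~ Int
  unify Int ~ Int
  unify Int ~ Int
  unify Int ~ Int
  unify Int ~ Int
q : h
\r._ : i -> h
  unify i -> h ~ Int -> j
  unify i ~ Int
  unify h ~ j
_ _ : j
\q._ : j -> j
let p : j -> j
  unify Int ~ Int
  unify Bool ~ Bool
  unify Int ~ Int
  unify Int ~ Int
  unify Int ~ Int
  unify Bool ~ Bool
\s._ : k -> Bool
  unify k -> Bool ~ Int -> l
  unify k ~ Int
  unify Bool ~ l
_ _ : Bool
  unify Bool ~ Bool
  unify Bool ~ Bool
  unify Int ~ Int
  unify Int ~ Int
  unify Int ~ Int
  unify Int ~ Int
  unify Int ~ Bool
  FAIL: mismatch Int ~ Bool

Answer: 1.1.2.0 : 5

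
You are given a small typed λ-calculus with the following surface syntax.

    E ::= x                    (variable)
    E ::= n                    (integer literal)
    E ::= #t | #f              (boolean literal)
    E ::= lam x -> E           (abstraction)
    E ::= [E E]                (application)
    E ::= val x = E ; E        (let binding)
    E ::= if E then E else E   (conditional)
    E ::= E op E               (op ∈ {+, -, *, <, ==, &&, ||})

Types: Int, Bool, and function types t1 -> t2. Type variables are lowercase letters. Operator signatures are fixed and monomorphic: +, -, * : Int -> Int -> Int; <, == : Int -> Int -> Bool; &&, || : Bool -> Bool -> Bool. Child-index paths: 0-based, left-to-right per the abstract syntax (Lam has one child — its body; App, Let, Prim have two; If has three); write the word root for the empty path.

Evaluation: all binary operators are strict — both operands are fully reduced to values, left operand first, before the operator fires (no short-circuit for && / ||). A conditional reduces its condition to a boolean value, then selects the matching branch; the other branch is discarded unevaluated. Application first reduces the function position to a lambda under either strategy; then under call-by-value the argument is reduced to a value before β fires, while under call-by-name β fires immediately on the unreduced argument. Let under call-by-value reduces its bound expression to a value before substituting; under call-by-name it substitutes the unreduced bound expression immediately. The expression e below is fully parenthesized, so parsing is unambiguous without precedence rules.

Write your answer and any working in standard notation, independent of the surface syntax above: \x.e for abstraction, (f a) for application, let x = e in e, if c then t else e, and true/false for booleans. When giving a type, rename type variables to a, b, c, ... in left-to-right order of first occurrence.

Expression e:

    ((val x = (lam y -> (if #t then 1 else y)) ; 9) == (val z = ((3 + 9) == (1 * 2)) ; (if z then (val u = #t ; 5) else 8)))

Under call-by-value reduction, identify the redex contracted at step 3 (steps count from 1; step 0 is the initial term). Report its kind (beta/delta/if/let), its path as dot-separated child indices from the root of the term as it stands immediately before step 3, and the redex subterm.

Answer: delta at 1.0.1 : (1 * 2)

Trace:
step 0: ((let x = (\y.(if true then 1 else y)) in 9) == (let z = ((3 + 9) == (1 * 2)) in (if z then (let u = true in 5) else 8)))
step 1: [let@0] (9 == (let z = ((3 + 9) == (1 * 2)) in (if z then (let u = true in 5) else 8)))
step 2: [delta@1.0.0] (9 == (let z = (12 == (1 * 2)) in (if z then (let u = true in 5) else 8)))
step 3: [delta@1.0.1] (9 == (let z = (12 == 2) in (if z then (let u = true in 5) else 8)))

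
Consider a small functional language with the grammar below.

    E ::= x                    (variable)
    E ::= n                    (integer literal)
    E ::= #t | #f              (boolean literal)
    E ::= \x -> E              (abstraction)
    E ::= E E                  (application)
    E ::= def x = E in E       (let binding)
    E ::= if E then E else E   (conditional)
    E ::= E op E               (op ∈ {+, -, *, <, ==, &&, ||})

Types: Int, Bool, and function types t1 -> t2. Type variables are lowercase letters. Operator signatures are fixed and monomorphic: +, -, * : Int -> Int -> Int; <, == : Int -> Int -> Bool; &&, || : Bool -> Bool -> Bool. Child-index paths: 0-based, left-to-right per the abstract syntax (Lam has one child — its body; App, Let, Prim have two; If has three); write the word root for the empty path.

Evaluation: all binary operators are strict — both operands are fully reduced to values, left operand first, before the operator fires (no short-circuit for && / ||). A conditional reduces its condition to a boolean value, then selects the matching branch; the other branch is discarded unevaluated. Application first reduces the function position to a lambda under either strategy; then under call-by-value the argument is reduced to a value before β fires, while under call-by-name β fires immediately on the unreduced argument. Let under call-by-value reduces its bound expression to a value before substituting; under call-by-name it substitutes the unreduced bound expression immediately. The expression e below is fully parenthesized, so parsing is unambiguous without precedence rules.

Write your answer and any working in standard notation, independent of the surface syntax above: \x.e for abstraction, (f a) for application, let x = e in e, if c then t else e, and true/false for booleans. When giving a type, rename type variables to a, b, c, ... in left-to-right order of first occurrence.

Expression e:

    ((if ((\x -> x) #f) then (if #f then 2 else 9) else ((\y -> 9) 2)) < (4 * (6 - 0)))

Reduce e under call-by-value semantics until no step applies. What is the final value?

Answer: true

Working:
step 0: ((if ((\x.x) false) then (if false then 2 else 9) else ((\y.9) 2)) < (4 * (6 - 0)))
step 1: [beta@0.0] ((if false then (if false then 2 else 9) else ((\y.9) 2)) < (4 * (6 - 0)))
step 2: [if@0] (((\y.9) 2) < (4 * (6 - 0)))
step 3: [beta@0] (9 < (4 * (6 - 0)))
step 4: [delta@1.1] (9 < (4 * 6))
step 5: [delta@1] (9 < 24)
step 6: [delta@root] true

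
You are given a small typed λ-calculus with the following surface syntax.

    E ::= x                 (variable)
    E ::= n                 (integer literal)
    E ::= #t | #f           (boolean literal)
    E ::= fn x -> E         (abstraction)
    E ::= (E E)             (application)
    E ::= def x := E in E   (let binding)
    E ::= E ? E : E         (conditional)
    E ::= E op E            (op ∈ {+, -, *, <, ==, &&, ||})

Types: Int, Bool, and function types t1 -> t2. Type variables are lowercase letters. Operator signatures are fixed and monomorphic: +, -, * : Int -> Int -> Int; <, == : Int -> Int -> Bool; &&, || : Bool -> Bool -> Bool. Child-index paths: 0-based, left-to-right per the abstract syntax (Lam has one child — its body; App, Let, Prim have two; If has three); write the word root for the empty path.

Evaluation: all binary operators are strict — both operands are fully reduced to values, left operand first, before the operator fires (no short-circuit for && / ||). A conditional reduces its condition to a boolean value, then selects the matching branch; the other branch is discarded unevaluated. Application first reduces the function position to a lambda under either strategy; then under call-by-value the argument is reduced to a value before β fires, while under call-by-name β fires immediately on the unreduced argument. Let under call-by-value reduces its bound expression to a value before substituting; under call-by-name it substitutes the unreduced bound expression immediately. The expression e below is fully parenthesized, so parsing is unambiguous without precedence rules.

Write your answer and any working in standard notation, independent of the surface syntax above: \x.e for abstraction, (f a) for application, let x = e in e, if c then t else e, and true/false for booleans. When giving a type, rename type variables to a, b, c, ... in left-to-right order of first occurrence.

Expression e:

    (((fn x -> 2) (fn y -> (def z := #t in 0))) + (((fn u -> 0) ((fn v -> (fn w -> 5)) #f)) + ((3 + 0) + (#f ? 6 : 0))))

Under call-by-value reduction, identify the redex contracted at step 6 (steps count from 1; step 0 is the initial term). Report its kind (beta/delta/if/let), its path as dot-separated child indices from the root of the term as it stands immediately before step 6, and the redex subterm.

Answer: delta at 1.1 : (3 + 0)

Derivation:
step 0: (((\x.2) (\y.(let z = true in 0))) + (((\u.0) ((\v.(\w.5)) false)) + ((3 + 0) + (if false then 6 else 0))))
step 1: [beta@0] (2 + (((\u.0) ((\v.(\w.5)) false)) + ((3 + 0) + (if false then 6 else 0))))
step 2: [beta@1.0.1] (2 + (((\u.0) (\w.5)) + ((3 + 0) + (if false then 6 else 0))))
step 3: [beta@1.0] (2 + (0 + ((3 + 0) + (if false then 6 else 0))))
step 4: [delta@1.1.0] (2 + (0 + (3 + (if false then 6 else 0))))
step 5: [if@1.1.1] (2 + (0 + (3 + 0)))
step 6: [delta@1.1] (2 + (0 + 3))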